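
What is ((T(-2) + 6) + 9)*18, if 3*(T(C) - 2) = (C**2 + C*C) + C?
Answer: 342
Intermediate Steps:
T(C) = 2 + C/3 + 2*C**2/3 (T(C) = 2 + ((C**2 + C*C) + C)/3 = 2 + ((C**2 + C**2) + C)/3 = 2 + (2*C**2 + C)/3 = 2 + (C + 2*C**2)/3 = 2 + (C/3 + 2*C**2/3) = 2 + C/3 + 2*C**2/3)
((T(-2) + 6) + 9)*18 = (((2 + (1/3)*(-2) + (2/3)*(-2)**2) + 6) + 9)*18 = (((2 - 2/3 + (2/3)*4) + 6) + 9)*18 = (((2 - 2/3 + 8/3) + 6) + 9)*18 = ((4 + 6) + 9)*18 = (10 + 9)*18 = 19*18 = 342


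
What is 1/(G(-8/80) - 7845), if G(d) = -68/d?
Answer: -1/7165 ≈ -0.00013957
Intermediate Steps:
1/(G(-8/80) - 7845) = 1/(-68/((-8/80)) - 7845) = 1/(-68/((-8*1/80)) - 7845) = 1/(-68/(-⅒) - 7845) = 1/(-68*(-10) - 7845) = 1/(680 - 7845) = 1/(-7165) = -1/7165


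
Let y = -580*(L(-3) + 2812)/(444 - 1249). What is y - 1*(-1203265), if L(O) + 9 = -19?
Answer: 194048609/161 ≈ 1.2053e+6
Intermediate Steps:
L(O) = -28 (L(O) = -9 - 19 = -28)
y = 322944/161 (y = -580*(-28 + 2812)/(444 - 1249) = -1614720/(-805) = -1614720*(-1)/805 = -580*(-2784/805) = 322944/161 ≈ 2005.9)
y - 1*(-1203265) = 322944/161 - 1*(-1203265) = 322944/161 + 1203265 = 194048609/161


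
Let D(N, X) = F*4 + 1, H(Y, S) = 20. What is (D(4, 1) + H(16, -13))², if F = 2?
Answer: 841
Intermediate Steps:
D(N, X) = 9 (D(N, X) = 2*4 + 1 = 8 + 1 = 9)
(D(4, 1) + H(16, -13))² = (9 + 20)² = 29² = 841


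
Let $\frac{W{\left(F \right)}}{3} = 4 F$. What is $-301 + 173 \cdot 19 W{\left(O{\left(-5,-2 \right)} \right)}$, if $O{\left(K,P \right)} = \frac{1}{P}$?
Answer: $-20023$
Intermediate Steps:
$W{\left(F \right)} = 12 F$ ($W{\left(F \right)} = 3 \cdot 4 F = 12 F$)
$-301 + 173 \cdot 19 W{\left(O{\left(-5,-2 \right)} \right)} = -301 + 173 \cdot 19 \frac{12}{-2} = -301 + 173 \cdot 19 \cdot 12 \left(- \frac{1}{2}\right) = -301 + 173 \cdot 19 \left(-6\right) = -301 + 173 \left(-114\right) = -301 - 19722 = -20023$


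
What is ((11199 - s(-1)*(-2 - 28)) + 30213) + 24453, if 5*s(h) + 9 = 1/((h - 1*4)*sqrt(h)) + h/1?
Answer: 65805 + 6*I/5 ≈ 65805.0 + 1.2*I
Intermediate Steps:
s(h) = -9/5 + h/5 + 1/(5*sqrt(h)*(-4 + h)) (s(h) = -9/5 + (1/((h - 1*4)*sqrt(h)) + h/1)/5 = -9/5 + (1/((h - 4)*sqrt(h)) + h*1)/5 = -9/5 + (1/((-4 + h)*sqrt(h)) + h)/5 = -9/5 + (1/(sqrt(h)*(-4 + h)) + h)/5 = -9/5 + (h + 1/(sqrt(h)*(-4 + h)))/5 = -9/5 + (h/5 + 1/(5*sqrt(h)*(-4 + h))) = -9/5 + h/5 + 1/(5*sqrt(h)*(-4 + h)))
((11199 - s(-1)*(-2 - 28)) + 30213) + 24453 = ((11199 - (1 + (-1)**(5/2) - (-13)*I + 36*sqrt(-1))/(5*sqrt(-1)*(-4 - 1))*(-2 - 28)) + 30213) + 24453 = ((11199 - (1/5)*(-I)*(1 + I - (-13)*I + 36*I)/(-5)*(-30)) + 30213) + 24453 = ((11199 - (1/5)*(-I)*(-1/5)*(1 + I + 13*I + 36*I)*(-30)) + 30213) + 24453 = ((11199 - (1/5)*(-I)*(-1/5)*(1 + 50*I)*(-30)) + 30213) + 24453 = ((11199 - I*(1 + 50*I)/25*(-30)) + 30213) + 24453 = ((11199 - (-6)*I*(1 + 50*I)/5) + 30213) + 24453 = ((11199 + 6*I*(1 + 50*I)/5) + 30213) + 24453 = (41412 + 6*I*(1 + 50*I)/5) + 24453 = 65865 + 6*I*(1 + 50*I)/5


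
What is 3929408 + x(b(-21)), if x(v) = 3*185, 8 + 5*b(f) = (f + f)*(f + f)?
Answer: 3929963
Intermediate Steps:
b(f) = -8/5 + 4*f²/5 (b(f) = -8/5 + ((f + f)*(f + f))/5 = -8/5 + ((2*f)*(2*f))/5 = -8/5 + (4*f²)/5 = -8/5 + 4*f²/5)
x(v) = 555
3929408 + x(b(-21)) = 3929408 + 555 = 3929963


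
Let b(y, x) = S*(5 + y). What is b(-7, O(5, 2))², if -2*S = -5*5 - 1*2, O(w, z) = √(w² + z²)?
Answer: 729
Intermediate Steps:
S = 27/2 (S = -(-5*5 - 1*2)/2 = -(-25 - 2)/2 = -½*(-27) = 27/2 ≈ 13.500)
b(y, x) = 135/2 + 27*y/2 (b(y, x) = 27*(5 + y)/2 = 135/2 + 27*y/2)
b(-7, O(5, 2))² = (135/2 + (27/2)*(-7))² = (135/2 - 189/2)² = (-27)² = 729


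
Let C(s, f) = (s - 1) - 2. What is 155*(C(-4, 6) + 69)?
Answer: 9610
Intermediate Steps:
C(s, f) = -3 + s (C(s, f) = (-1 + s) - 2 = -3 + s)
155*(C(-4, 6) + 69) = 155*((-3 - 4) + 69) = 155*(-7 + 69) = 155*62 = 9610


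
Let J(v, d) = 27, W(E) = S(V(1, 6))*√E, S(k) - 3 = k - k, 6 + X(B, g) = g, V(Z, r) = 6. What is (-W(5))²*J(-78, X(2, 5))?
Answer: 1215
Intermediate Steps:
X(B, g) = -6 + g
S(k) = 3 (S(k) = 3 + (k - k) = 3 + 0 = 3)
W(E) = 3*√E
(-W(5))²*J(-78, X(2, 5)) = (-3*√5)²*27 = 45*27 = 1215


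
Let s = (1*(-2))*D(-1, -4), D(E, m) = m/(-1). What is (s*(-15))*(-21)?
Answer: -2520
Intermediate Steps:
D(E, m) = -m (D(E, m) = m*(-1) = -m)
s = -8 (s = (1*(-2))*(-1*(-4)) = -2*4 = -8)
(s*(-15))*(-21) = -8*(-15)*(-21) = 120*(-21) = -2520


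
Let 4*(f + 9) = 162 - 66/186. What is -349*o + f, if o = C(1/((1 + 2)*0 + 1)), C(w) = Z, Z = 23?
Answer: -991453/124 ≈ -7995.6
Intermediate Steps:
f = 3895/124 (f = -9 + (162 - 66/186)/4 = -9 + (162 - 1*11/31)/4 = -9 + (162 - 11/31)/4 = -9 + (1/4)*(5011/31) = -9 + 5011/124 = 3895/124 ≈ 31.411)
C(w) = 23
o = 23
-349*o + f = -349*23 + 3895/124 = -8027 + 3895/124 = -991453/124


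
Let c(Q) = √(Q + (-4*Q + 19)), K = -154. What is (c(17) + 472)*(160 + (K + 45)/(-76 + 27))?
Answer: 3751928/49 + 31796*I*√2/49 ≈ 76570.0 + 917.68*I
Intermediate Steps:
c(Q) = √(19 - 3*Q) (c(Q) = √(Q + (19 - 4*Q)) = √(19 - 3*Q))
(c(17) + 472)*(160 + (K + 45)/(-76 + 27)) = (√(19 - 3*17) + 472)*(160 + (-154 + 45)/(-76 + 27)) = (√(19 - 51) + 472)*(160 - 109/(-49)) = (√(-32) + 472)*(160 - 109*(-1/49)) = (4*I*√2 + 472)*(160 + 109/49) = (472 + 4*I*√2)*(7949/49) = 3751928/49 + 31796*I*√2/49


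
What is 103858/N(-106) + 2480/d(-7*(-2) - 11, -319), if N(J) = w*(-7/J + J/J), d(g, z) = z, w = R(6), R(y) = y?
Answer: 1755086486/108141 ≈ 16230.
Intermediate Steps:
w = 6
N(J) = 6 - 42/J (N(J) = 6*(-7/J + J/J) = 6*(-7/J + 1) = 6*(1 - 7/J) = 6 - 42/J)
103858/N(-106) + 2480/d(-7*(-2) - 11, -319) = 103858/(6 - 42/(-106)) + 2480/(-319) = 103858/(6 - 42*(-1/106)) + 2480*(-1/319) = 103858/(6 + 21/53) - 2480/319 = 103858/(339/53) - 2480/319 = 103858*(53/339) - 2480/319 = 5504474/339 - 2480/319 = 1755086486/108141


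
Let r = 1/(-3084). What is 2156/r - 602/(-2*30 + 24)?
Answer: -119683571/18 ≈ -6.6491e+6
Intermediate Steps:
r = -1/3084 ≈ -0.00032425
2156/r - 602/(-2*30 + 24) = 2156/(-1/3084) - 602/(-2*30 + 24) = 2156*(-3084) - 602/(-60 + 24) = -6649104 - 602/(-36) = -6649104 - 602*(-1/36) = -6649104 + 301/18 = -119683571/18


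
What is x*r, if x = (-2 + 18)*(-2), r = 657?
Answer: -21024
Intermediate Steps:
x = -32 (x = 16*(-2) = -32)
x*r = -32*657 = -21024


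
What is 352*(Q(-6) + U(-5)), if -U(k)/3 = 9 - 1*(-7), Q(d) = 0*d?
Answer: -16896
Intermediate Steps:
Q(d) = 0
U(k) = -48 (U(k) = -3*(9 - 1*(-7)) = -3*(9 + 7) = -3*16 = -48)
352*(Q(-6) + U(-5)) = 352*(0 - 48) = 352*(-48) = -16896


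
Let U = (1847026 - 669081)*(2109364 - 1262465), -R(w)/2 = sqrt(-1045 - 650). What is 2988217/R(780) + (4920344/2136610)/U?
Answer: 106964/46336588729726925 + 2988217*I*sqrt(1695)/3390 ≈ 2.3084e-12 + 36291.0*I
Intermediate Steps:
R(w) = -2*I*sqrt(1695) (R(w) = -2*sqrt(-1045 - 650) = -2*I*sqrt(1695))
U = 997600442555 (U = 1177945*846899 = 997600442555)
2988217/R(780) + (4920344/2136610)/U = 2988217/((-2*I*sqrt(1695))) + (4920344/2136610)/997600442555 = 2988217*(I*sqrt(1695)/3390) + (4920344*(1/2136610))*(1/997600442555) = 2988217*I*sqrt(1695)/3390 + (2460172/1068305)*(1/997600442555) = 2988217*I*sqrt(1695)/3390 + 106964/46336588729726925 = 106964/46336588729726925 + 2988217*I*sqrt(1695)/3390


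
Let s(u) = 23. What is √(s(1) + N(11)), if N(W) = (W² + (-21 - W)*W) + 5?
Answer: I*√203 ≈ 14.248*I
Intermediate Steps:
N(W) = 5 + W² + W*(-21 - W) (N(W) = (W² + W*(-21 - W)) + 5 = 5 + W² + W*(-21 - W))
√(s(1) + N(11)) = √(23 + (5 - 21*11)) = √(23 + (5 - 231)) = √(23 - 226) = √(-203) = I*√203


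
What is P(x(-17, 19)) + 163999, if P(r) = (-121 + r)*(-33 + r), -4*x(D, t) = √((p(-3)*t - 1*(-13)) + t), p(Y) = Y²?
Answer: 2688075/16 + 77*√203/2 ≈ 1.6855e+5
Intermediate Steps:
x(D, t) = -√(13 + 10*t)/4 (x(D, t) = -√(((-3)²*t - 1*(-13)) + t)/4 = -√((9*t + 13) + t)/4 = -√((13 + 9*t) + t)/4 = -√(13 + 10*t)/4)
P(x(-17, 19)) + 163999 = (3993 + (-√(13 + 10*19)/4)² - (-77)*√(13 + 10*19)/2) + 163999 = (3993 + (-√(13 + 190)/4)² - (-77)*√(13 + 190)/2) + 163999 = (3993 + (-√203/4)² - (-77)*√203/2) + 163999 = (3993 + 203/16 + 77*√203/2) + 163999 = (64091/16 + 77*√203/2) + 163999 = 2688075/16 + 77*√203/2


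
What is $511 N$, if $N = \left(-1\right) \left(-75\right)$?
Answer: $38325$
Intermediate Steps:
$N = 75$
$511 N = 511 \cdot 75 = 38325$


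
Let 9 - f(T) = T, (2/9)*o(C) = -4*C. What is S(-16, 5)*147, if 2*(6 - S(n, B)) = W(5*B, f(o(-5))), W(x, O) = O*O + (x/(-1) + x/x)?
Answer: -959175/2 ≈ -4.7959e+5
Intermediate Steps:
o(C) = -18*C (o(C) = 9*(-4*C)/2 = -18*C)
f(T) = 9 - T
W(x, O) = 1 + O**2 - x (W(x, O) = O**2 + (x*(-1) + 1) = O**2 + (-x + 1) = O**2 + (1 - x) = 1 + O**2 - x)
S(n, B) = -3275 + 5*B/2 (S(n, B) = 6 - (1 + (9 - (-18)*(-5))**2 - 5*B)/2 = 6 - (1 + (9 - 1*90)**2 - 5*B)/2 = 6 - (1 + (9 - 90)**2 - 5*B)/2 = 6 - (1 + (-81)**2 - 5*B)/2 = 6 - (1 + 6561 - 5*B)/2 = 6 - (6562 - 5*B)/2 = 6 + (-3281 + 5*B/2) = -3275 + 5*B/2)
S(-16, 5)*147 = (-3275 + (5/2)*5)*147 = (-3275 + 25/2)*147 = -6525/2*147 = -959175/2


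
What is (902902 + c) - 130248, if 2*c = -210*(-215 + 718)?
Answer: 719839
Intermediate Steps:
c = -52815 (c = (-210*(-215 + 718))/2 = (-210*503)/2 = (½)*(-105630) = -52815)
(902902 + c) - 130248 = (902902 - 52815) - 130248 = 850087 - 130248 = 719839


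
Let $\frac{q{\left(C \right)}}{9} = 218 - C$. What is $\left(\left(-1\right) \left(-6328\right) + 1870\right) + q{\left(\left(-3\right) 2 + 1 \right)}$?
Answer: $10205$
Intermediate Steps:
$q{\left(C \right)} = 1962 - 9 C$ ($q{\left(C \right)} = 9 \left(218 - C\right) = 1962 - 9 C$)
$\left(\left(-1\right) \left(-6328\right) + 1870\right) + q{\left(\left(-3\right) 2 + 1 \right)} = \left(\left(-1\right) \left(-6328\right) + 1870\right) + \left(1962 - 9 \left(\left(-3\right) 2 + 1\right)\right) = \left(6328 + 1870\right) + \left(1962 - 9 \left(-6 + 1\right)\right) = 8198 + \left(1962 - -45\right) = 8198 + \left(1962 + 45\right) = 8198 + 2007 = 10205$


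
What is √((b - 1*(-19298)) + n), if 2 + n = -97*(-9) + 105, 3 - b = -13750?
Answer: √34027 ≈ 184.46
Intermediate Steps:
b = 13753 (b = 3 - 1*(-13750) = 3 + 13750 = 13753)
n = 976 (n = -2 + (-97*(-9) + 105) = -2 + (873 + 105) = -2 + 978 = 976)
√((b - 1*(-19298)) + n) = √((13753 - 1*(-19298)) + 976) = √((13753 + 19298) + 976) = √(33051 + 976) = √34027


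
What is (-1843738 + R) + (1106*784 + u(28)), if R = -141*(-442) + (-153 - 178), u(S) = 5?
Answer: -914638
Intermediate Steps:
R = 61991 (R = 62322 - 331 = 61991)
(-1843738 + R) + (1106*784 + u(28)) = (-1843738 + 61991) + (1106*784 + 5) = -1781747 + (867104 + 5) = -1781747 + 867109 = -914638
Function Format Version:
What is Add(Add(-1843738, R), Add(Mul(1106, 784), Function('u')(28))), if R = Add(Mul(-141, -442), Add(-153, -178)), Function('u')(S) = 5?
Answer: -914638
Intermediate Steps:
R = 61991 (R = Add(62322, -331) = 61991)
Add(Add(-1843738, R), Add(Mul(1106, 784), Function('u')(28))) = Add(Add(-1843738, 61991), Add(Mul(1106, 784), 5)) = Add(-1781747, Add(867104, 5)) = Add(-1781747, 867109) = -914638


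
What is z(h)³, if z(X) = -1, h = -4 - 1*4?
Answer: -1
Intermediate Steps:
h = -8 (h = -4 - 4 = -8)
z(h)³ = (-1)³ = -1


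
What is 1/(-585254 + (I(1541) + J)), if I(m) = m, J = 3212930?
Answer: 1/2629217 ≈ 3.8034e-7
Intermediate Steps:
1/(-585254 + (I(1541) + J)) = 1/(-585254 + (1541 + 3212930)) = 1/(-585254 + 3214471) = 1/2629217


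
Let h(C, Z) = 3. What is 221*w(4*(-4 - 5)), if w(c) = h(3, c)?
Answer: 663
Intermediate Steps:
w(c) = 3
221*w(4*(-4 - 5)) = 221*3 = 663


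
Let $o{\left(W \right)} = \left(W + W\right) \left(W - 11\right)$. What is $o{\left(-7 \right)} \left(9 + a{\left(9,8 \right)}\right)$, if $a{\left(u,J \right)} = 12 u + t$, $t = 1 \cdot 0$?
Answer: $29484$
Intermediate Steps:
$t = 0$
$o{\left(W \right)} = 2 W \left(-11 + W\right)$
$a{\left(u,J \right)} = 12 u$ ($a{\left(u,J \right)} = 12 u + 0 = 12 u$)
$o{\left(-7 \right)} \left(9 + a{\left(9,8 \right)}\right) = 2 \left(-7\right) \left(-11 - 7\right) \left(9 + 12 \cdot 9\right) = 2 \left(-7\right) \left(-18\right) \left(9 + 108\right) = 252 \cdot 117 = 29484$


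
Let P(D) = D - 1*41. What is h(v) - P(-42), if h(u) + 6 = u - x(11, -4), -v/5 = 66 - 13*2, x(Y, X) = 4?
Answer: -127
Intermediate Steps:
P(D) = -41 + D (P(D) = D - 41 = -41 + D)
v = -200 (v = -5*(66 - 13*2) = -5*(66 - 1*26) = -5*(66 - 26) = -5*40 = -200)
h(u) = -10 + u (h(u) = -6 + (u - 1*4) = -6 + (u - 4) = -6 + (-4 + u) = -10 + u)
h(v) - P(-42) = (-10 - 200) - (-41 - 42) = -210 - 1*(-83) = -210 + 83 = -127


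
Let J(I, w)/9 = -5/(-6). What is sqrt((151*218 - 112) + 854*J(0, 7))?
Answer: sqrt(39211) ≈ 198.02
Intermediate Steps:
J(I, w) = 15/2 (J(I, w) = 9*(-5/(-6)) = 9*(-5*(-1/6)) = 9*(5/6) = 15/2)
sqrt((151*218 - 112) + 854*J(0, 7)) = sqrt((151*218 - 112) + 854*(15/2)) = sqrt((32918 - 112) + 6405) = sqrt(32806 + 6405) = sqrt(39211)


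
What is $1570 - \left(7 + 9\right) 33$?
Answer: $1042$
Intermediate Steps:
$1570 - \left(7 + 9\right) 33 = 1570 - 16 \cdot 33 = 1570 - 528 = 1042$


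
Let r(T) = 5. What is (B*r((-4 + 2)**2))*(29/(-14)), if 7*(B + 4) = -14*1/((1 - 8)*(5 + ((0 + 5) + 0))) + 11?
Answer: 174/7 ≈ 24.857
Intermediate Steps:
B = -12/5 (B = -4 + (-14*1/((1 - 8)*(5 + ((0 + 5) + 0))) + 11)/7 = -4 + (-14*(-1/(7*(5 + (5 + 0)))) + 11)/7 = -4 + (-14*(-1/(7*(5 + 5))) + 11)/7 = -4 + (-14/(10*(-7)) + 11)/7 = -4 + (-14/(-70) + 11)/7 = -4 + (-14*(-1/70) + 11)/7 = -4 + (1/5 + 11)/7 = -4 + (1/7)*(56/5) = -4 + 8/5 = -12/5 ≈ -2.4000)
(B*r((-4 + 2)**2))*(29/(-14)) = (-12/5*5)*(29/(-14)) = -348*(-1)/14 = -12*(-29/14) = 174/7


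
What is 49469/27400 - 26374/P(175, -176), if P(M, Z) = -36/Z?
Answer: -31796049179/246600 ≈ -1.2894e+5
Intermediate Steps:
49469/27400 - 26374/P(175, -176) = 49469/27400 - 26374/((-36/(-176))) = 49469*(1/27400) - 26374/((-36*(-1/176))) = 49469/27400 - 26374/9/44 = 49469/27400 - 26374*44/9 = 49469/27400 - 1160456/9 = -31796049179/246600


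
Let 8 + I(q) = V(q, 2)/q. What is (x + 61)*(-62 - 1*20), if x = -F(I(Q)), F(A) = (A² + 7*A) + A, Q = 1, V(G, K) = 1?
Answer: -5576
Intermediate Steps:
I(q) = -8 + 1/q
F(A) = A² + 8*A
x = 7 (x = -(-8 + 1/1)*(8 + (-8 + 1/1)) = -(-8 + 1)*(8 + (-8 + 1)) = -(-7)*(8 - 7) = -(-7) = -1*(-7) = 7)
(x + 61)*(-62 - 1*20) = (7 + 61)*(-62 - 1*20) = 68*(-62 - 20) = 68*(-82) = -5576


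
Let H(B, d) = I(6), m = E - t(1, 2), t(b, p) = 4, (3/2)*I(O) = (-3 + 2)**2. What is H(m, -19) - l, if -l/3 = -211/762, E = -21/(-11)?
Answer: -125/762 ≈ -0.16404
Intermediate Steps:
I(O) = 2/3 (I(O) = 2*(-3 + 2)**2/3 = (2/3)*(-1)**2 = (2/3)*1 = 2/3)
E = 21/11 (E = -21*(-1/11) = 21/11 ≈ 1.9091)
m = -23/11 (m = 21/11 - 1*4 = 21/11 - 4 = -23/11 ≈ -2.0909)
H(B, d) = 2/3
l = 211/254 (l = -(-633)/762 = -3*(-211/762) = 211/254 ≈ 0.83071)
H(m, -19) - l = 2/3 - 1*211/254 = 2/3 - 211/254 = -125/762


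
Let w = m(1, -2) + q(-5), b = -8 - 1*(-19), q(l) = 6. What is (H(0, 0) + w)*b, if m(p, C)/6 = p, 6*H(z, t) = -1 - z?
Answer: 781/6 ≈ 130.17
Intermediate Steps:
H(z, t) = -1/6 - z/6 (H(z, t) = (-1 - z)/6 = -1/6 - z/6)
m(p, C) = 6*p
b = 11 (b = -8 + 19 = 11)
w = 12 (w = 6*1 + 6 = 6 + 6 = 12)
(H(0, 0) + w)*b = ((-1/6 - 1/6*0) + 12)*11 = ((-1/6 + 0) + 12)*11 = (-1/6 + 12)*11 = (71/6)*11 = 781/6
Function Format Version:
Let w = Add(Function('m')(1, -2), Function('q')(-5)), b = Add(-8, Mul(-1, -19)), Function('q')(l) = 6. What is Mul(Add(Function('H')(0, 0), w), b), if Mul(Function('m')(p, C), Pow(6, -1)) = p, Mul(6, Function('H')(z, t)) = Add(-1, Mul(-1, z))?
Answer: Rational(781, 6) ≈ 130.17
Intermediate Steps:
Function('H')(z, t) = Add(Rational(-1, 6), Mul(Rational(-1, 6), z)) (Function('H')(z, t) = Mul(Rational(1, 6), Add(-1, Mul(-1, z))) = Add(Rational(-1, 6), Mul(Rational(-1, 6), z)))
Function('m')(p, C) = Mul(6, p)
b = 11 (b = Add(-8, 19) = 11)
w = 12 (w = Add(Mul(6, 1), 6) = Add(6, 6) = 12)
Mul(Add(Function('H')(0, 0), w), b) = Mul(Add(Add(Rational(-1, 6), Mul(Rational(-1, 6), 0)), 12), 11) = Mul(Add(Add(Rational(-1, 6), 0), 12), 11) = Mul(Add(Rational(-1, 6), 12), 11) = Mul(Rational(71, 6), 11) = Rational(781, 6)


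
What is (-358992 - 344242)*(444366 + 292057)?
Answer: -517877691982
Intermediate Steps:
(-358992 - 344242)*(444366 + 292057) = -703234*736423 = -517877691982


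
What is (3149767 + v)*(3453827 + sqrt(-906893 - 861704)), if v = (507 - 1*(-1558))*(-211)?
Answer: 9373866077004 + 2714052*I*sqrt(1768597) ≈ 9.3739e+12 + 3.6094e+9*I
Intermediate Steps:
v = -435715 (v = (507 + 1558)*(-211) = 2065*(-211) = -435715)
(3149767 + v)*(3453827 + sqrt(-906893 - 861704)) = (3149767 - 435715)*(3453827 + sqrt(-906893 - 861704)) = 2714052*(3453827 + sqrt(-1768597)) = 2714052*(3453827 + I*sqrt(1768597)) = 9373866077004 + 2714052*I*sqrt(1768597)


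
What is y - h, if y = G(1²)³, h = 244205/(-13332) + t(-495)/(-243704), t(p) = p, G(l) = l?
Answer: 15689049427/812265432 ≈ 19.315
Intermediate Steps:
h = -14876783995/812265432 (h = 244205/(-13332) - 495/(-243704) = 244205*(-1/13332) - 495*(-1/243704) = -244205/13332 + 495/243704 = -14876783995/812265432 ≈ -18.315)
y = 1 (y = (1²)³ = 1³ = 1)
y - h = 1 - 1*(-14876783995/812265432) = 1 + 14876783995/812265432 = 15689049427/812265432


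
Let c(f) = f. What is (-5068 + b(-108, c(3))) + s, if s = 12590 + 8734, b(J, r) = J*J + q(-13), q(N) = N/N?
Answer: 27921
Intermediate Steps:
q(N) = 1
b(J, r) = 1 + J**2 (b(J, r) = J*J + 1 = J**2 + 1 = 1 + J**2)
s = 21324
(-5068 + b(-108, c(3))) + s = (-5068 + (1 + (-108)**2)) + 21324 = (-5068 + (1 + 11664)) + 21324 = (-5068 + 11665) + 21324 = 6597 + 21324 = 27921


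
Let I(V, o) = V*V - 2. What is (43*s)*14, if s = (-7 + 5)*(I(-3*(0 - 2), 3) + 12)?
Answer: -55384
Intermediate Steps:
I(V, o) = -2 + V² (I(V, o) = V² - 2 = -2 + V²)
s = -92 (s = (-7 + 5)*((-2 + (-3*(0 - 2))²) + 12) = -2*((-2 + (-3*(-2))²) + 12) = -2*((-2 + 6²) + 12) = -2*((-2 + 36) + 12) = -2*(34 + 12) = -2*46 = -92)
(43*s)*14 = (43*(-92))*14 = -3956*14 = -55384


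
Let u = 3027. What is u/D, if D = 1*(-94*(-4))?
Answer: 3027/376 ≈ 8.0505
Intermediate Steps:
D = 376 (D = 1*376 = 376)
u/D = 3027/376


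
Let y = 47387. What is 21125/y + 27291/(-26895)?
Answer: -21972174/38620405 ≈ -0.56893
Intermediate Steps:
21125/y + 27291/(-26895) = 21125/47387 + 27291/(-26895) = 21125*(1/47387) + 27291*(-1/26895) = 21125/47387 - 827/815 = -21972174/38620405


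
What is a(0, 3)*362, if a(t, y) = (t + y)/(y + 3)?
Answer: 181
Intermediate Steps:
a(t, y) = (t + y)/(3 + y)
a(0, 3)*362 = ((0 + 3)/(3 + 3))*362 = (3/6)*362 = ((⅙)*3)*362 = (½)*362 = 181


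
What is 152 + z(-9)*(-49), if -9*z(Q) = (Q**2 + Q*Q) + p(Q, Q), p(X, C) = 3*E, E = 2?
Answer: 3200/3 ≈ 1066.7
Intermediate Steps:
p(X, C) = 6 (p(X, C) = 3*2 = 6)
z(Q) = -2/3 - 2*Q**2/9 (z(Q) = -((Q**2 + Q*Q) + 6)/9 = -((Q**2 + Q**2) + 6)/9 = -(2*Q**2 + 6)/9 = -(6 + 2*Q**2)/9 = -2/3 - 2*Q**2/9)
152 + z(-9)*(-49) = 152 + (-2/3 - 2/9*(-9)**2)*(-49) = 152 + (-2/3 - 2/9*81)*(-49) = 152 + (-2/3 - 18)*(-49) = 152 - 56/3*(-49) = 152 + 2744/3 = 3200/3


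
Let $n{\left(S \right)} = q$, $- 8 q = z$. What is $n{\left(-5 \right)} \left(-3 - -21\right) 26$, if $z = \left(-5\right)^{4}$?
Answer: $- \frac{73125}{2} \approx -36563.0$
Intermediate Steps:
$z = 625$
$q = - \frac{625}{8}$ ($q = \left(- \frac{1}{8}\right) 625 = - \frac{625}{8} \approx -78.125$)
$n{\left(S \right)} = - \frac{625}{8}$
$n{\left(-5 \right)} \left(-3 - -21\right) 26 = - \frac{625 \left(-3 - -21\right)}{8} \cdot 26 = - \frac{625 \left(-3 + 21\right)}{8} \cdot 26 = \left(- \frac{625}{8}\right) 18 \cdot 26 = \left(- \frac{5625}{4}\right) 26 = - \frac{73125}{2}$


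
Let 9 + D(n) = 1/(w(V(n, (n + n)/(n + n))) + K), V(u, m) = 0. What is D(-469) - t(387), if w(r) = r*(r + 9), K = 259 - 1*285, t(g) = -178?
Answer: 4393/26 ≈ 168.96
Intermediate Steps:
K = -26 (K = 259 - 285 = -26)
w(r) = r*(9 + r)
D(n) = -235/26 (D(n) = -9 + 1/(0*(9 + 0) - 26) = -9 + 1/(0*9 - 26) = -9 + 1/(0 - 26) = -9 + 1/(-26) = -9 - 1/26 = -235/26)
D(-469) - t(387) = -235/26 - 1*(-178) = -235/26 + 178 = 4393/26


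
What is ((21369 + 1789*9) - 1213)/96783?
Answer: 36257/96783 ≈ 0.37462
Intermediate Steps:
((21369 + 1789*9) - 1213)/96783 = ((21369 + 16101) - 1213)*(1/96783) = (37470 - 1213)*(1/96783) = 36257*(1/96783) = 36257/96783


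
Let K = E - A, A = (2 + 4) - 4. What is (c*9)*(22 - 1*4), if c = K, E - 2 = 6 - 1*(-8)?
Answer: 2268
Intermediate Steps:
E = 16 (E = 2 + (6 - 1*(-8)) = 2 + (6 + 8) = 2 + 14 = 16)
A = 2 (A = 6 - 4 = 2)
K = 14 (K = 16 - 1*2 = 16 - 2 = 14)
c = 14
(c*9)*(22 - 1*4) = (14*9)*(22 - 1*4) = 126*(22 - 4) = 126*18 = 2268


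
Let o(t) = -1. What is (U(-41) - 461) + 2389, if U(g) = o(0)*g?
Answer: 1969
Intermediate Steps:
U(g) = -g
(U(-41) - 461) + 2389 = (-1*(-41) - 461) + 2389 = (41 - 461) + 2389 = -420 + 2389 = 1969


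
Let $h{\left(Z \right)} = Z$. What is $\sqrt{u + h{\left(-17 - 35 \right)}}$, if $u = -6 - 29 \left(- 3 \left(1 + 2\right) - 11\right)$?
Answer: $3 \sqrt{58} \approx 22.847$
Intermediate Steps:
$u = 574$ ($u = -6 - 29 \left(\left(-3\right) 3 - 11\right) = -6 - 29 \left(-9 - 11\right) = -6 - -580 = -6 + 580 = 574$)
$\sqrt{u + h{\left(-17 - 35 \right)}} = \sqrt{574 - 52} = \sqrt{522} = 3 \sqrt{58}$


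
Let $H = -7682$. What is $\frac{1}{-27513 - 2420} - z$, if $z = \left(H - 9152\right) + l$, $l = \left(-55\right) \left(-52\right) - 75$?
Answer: $\frac{420528716}{29933} \approx 14049.0$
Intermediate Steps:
$l = 2785$ ($l = 2860 - 75 = 2785$)
$z = -14049$ ($z = \left(-7682 - 9152\right) + 2785 = -16834 + 2785 = -14049$)
$\frac{1}{-27513 - 2420} - z = \frac{1}{-27513 - 2420} - -14049 = \frac{1}{-29933} + 14049 = - \frac{1}{29933} + 14049 = \frac{420528716}{29933}$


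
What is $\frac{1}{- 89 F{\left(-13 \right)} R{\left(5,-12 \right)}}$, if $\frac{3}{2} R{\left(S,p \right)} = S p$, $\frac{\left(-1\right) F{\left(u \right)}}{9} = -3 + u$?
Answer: $\frac{1}{512640} \approx 1.9507 \cdot 10^{-6}$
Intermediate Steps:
$F{\left(u \right)} = 27 - 9 u$ ($F{\left(u \right)} = - 9 \left(-3 + u\right) = 27 - 9 u$)
$R{\left(S,p \right)} = \frac{2 S p}{3}$
$\frac{1}{- 89 F{\left(-13 \right)} R{\left(5,-12 \right)}} = \frac{1}{- 89 \left(27 - -117\right) \frac{2}{3} \cdot 5 \left(-12\right)} = \frac{1}{- 89 \left(27 + 117\right) \left(-40\right)} = \frac{1}{\left(-89\right) 144 \left(-40\right)} = \frac{1}{\left(-12816\right) \left(-40\right)} = \frac{1}{512640}$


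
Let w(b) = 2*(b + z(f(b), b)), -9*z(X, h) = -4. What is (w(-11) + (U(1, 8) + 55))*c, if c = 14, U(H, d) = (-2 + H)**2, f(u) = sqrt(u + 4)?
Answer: 4396/9 ≈ 488.44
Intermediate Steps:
f(u) = sqrt(4 + u)
z(X, h) = 4/9 (z(X, h) = -1/9*(-4) = 4/9)
w(b) = 8/9 + 2*b (w(b) = 2*(b + 4/9) = 2*(4/9 + b) = 8/9 + 2*b)
(w(-11) + (U(1, 8) + 55))*c = ((8/9 + 2*(-11)) + ((-2 + 1)**2 + 55))*14 = ((8/9 - 22) + ((-1)**2 + 55))*14 = (-190/9 + (1 + 55))*14 = (-190/9 + 56)*14 = (314/9)*14 = 4396/9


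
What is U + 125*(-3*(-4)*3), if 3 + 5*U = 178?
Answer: 4535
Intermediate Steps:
U = 35 (U = -⅗ + (⅕)*178 = -⅗ + 178/5 = 35)
U + 125*(-3*(-4)*3) = 35 + 125*(-3*(-4)*3) = 35 + 125*(12*3) = 35 + 125*36 = 35 + 4500 = 4535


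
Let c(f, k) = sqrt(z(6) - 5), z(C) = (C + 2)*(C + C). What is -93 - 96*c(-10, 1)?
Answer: -93 - 96*sqrt(91) ≈ -1008.8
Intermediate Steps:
z(C) = 2*C*(2 + C) (z(C) = (2 + C)*(2*C) = 2*C*(2 + C))
c(f, k) = sqrt(91) (c(f, k) = sqrt(2*6*(2 + 6) - 5) = sqrt(2*6*8 - 5) = sqrt(96 - 5) = sqrt(91))
-93 - 96*c(-10, 1) = -93 - 96*sqrt(91)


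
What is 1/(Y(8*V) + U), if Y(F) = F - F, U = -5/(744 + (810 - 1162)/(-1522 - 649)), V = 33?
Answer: -1615576/10855 ≈ -148.83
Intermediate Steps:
U = -10855/1615576 (U = -5/(744 - 352/(-2171)) = -5/(744 - 352*(-1/2171)) = -5/(744 + 352/2171) = -5/(1615576/2171) = (2171/1615576)*(-5) = -10855/1615576 ≈ -0.0067190)
Y(F) = 0
1/(Y(8*V) + U) = 1/(0 - 10855/1615576) = 1/(-10855/1615576) = -1615576/10855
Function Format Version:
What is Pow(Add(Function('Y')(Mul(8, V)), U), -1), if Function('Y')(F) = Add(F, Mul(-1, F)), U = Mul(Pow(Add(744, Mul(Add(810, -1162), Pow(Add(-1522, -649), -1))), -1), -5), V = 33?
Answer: Rational(-1615576, 10855) ≈ -148.83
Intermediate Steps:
U = Rational(-10855, 1615576) (U = Mul(Pow(Add(744, Mul(-352, Pow(-2171, -1))), -1), -5) = Mul(Pow(Add(744, Mul(-352, Rational(-1, 2171))), -1), -5) = Mul(Pow(Add(744, Rational(352, 2171)), -1), -5) = Mul(Pow(Rational(1615576, 2171), -1), -5) = Mul(Rational(2171, 1615576), -5) = Rational(-10855, 1615576) ≈ -0.0067190)
Function('Y')(F) = 0
Pow(Add(Function('Y')(Mul(8, V)), U), -1) = Pow(Add(0, Rational(-10855, 1615576)), -1) = Pow(Rational(-10855, 1615576), -1) = Rational(-1615576, 10855)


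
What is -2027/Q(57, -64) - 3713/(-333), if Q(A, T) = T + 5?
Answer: 894058/19647 ≈ 45.506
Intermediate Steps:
Q(A, T) = 5 + T
-2027/Q(57, -64) - 3713/(-333) = -2027/(5 - 64) - 3713/(-333) = -2027/(-59) - 3713*(-1/333) = -2027*(-1/59) + 3713/333 = 2027/59 + 3713/333 = 894058/19647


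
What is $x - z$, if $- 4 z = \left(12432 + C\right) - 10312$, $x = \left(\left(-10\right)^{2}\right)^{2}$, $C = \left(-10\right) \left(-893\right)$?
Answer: $\frac{25525}{2} \approx 12763.0$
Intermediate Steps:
$C = 8930$
$x = 10000$ ($x = 100^{2} = 10000$)
$z = - \frac{5525}{2}$ ($z = - \frac{\left(12432 + 8930\right) - 10312}{4} = - \frac{21362 - 10312}{4} = \left(- \frac{1}{4}\right) 11050 = - \frac{5525}{2} \approx -2762.5$)
$x - z = 10000 - - \frac{5525}{2} = 10000 + \frac{5525}{2} = \frac{25525}{2}$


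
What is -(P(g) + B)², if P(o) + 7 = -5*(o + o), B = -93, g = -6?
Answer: -1600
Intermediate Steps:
P(o) = -7 - 10*o (P(o) = -7 - 5*(o + o) = -7 - 10*o)
-(P(g) + B)² = -((-7 - 10*(-6)) - 93)² = -((-7 + 60) - 93)² = -(53 - 93)² = -1*(-40)² = -1*1600 = -1600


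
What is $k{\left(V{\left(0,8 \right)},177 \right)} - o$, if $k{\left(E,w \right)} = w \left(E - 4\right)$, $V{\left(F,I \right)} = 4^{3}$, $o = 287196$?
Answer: $-276576$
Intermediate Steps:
$V{\left(F,I \right)} = 64$
$k{\left(E,w \right)} = w \left(-4 + E\right)$
$k{\left(V{\left(0,8 \right)},177 \right)} - o = 177 \left(-4 + 64\right) - 287196 = 177 \cdot 60 - 287196 = 10620 - 287196 = -276576$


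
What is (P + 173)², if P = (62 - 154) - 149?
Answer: 4624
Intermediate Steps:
P = -241 (P = -92 - 149 = -241)
(P + 173)² = (-241 + 173)² = (-68)² = 4624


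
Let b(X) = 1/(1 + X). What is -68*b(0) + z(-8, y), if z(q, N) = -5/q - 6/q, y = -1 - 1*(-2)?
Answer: -533/8 ≈ -66.625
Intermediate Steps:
y = 1 (y = -1 + 2 = 1)
z(q, N) = -11/q
-68*b(0) + z(-8, y) = -68/(1 + 0) - 11/(-8) = -68/1 - 11*(-⅛) = -68*1 + 11/8 = -68 + 11/8 = -533/8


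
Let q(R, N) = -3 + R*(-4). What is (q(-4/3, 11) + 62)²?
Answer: 37249/9 ≈ 4138.8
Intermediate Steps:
q(R, N) = -3 - 4*R
(q(-4/3, 11) + 62)² = ((-3 - (-16)/3) + 62)² = ((-3 - 4*(-4/3)) + 62)² = ((-3 + 16/3) + 62)² = (7/3 + 62)² = (193/3)² = 37249/9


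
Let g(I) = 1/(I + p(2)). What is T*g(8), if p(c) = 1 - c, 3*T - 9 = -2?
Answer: ⅓ ≈ 0.33333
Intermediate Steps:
T = 7/3 (T = 3 + (⅓)*(-2) = 3 - ⅔ = 7/3 ≈ 2.3333)
g(I) = 1/(-1 + I) (g(I) = 1/(I + (1 - 1*2)) = 1/(I + (1 - 2)) = 1/(I - 1) = 1/(-1 + I))
T*g(8) = 7/(3*(-1 + 8)) = (7/3)/7 = (7/3)*(⅐) = ⅓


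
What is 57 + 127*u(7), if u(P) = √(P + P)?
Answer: 57 + 127*√14 ≈ 532.19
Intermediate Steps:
u(P) = √2*√P (u(P) = √(2*P) = √2*√P)
57 + 127*u(7) = 57 + 127*(√2*√7) = 57 + 127*√14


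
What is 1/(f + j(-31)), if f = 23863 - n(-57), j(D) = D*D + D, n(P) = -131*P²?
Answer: 1/450412 ≈ 2.2202e-6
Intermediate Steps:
j(D) = D + D² (j(D) = D² + D = D + D²)
f = 449482 (f = 23863 - (-131)*(-57)² = 23863 - (-131)*3249 = 23863 - 1*(-425619) = 23863 + 425619 = 449482)
1/(f + j(-31)) = 1/(449482 - 31*(1 - 31)) = 1/(449482 - 31*(-30)) = 1/(449482 + 930) = 1/450412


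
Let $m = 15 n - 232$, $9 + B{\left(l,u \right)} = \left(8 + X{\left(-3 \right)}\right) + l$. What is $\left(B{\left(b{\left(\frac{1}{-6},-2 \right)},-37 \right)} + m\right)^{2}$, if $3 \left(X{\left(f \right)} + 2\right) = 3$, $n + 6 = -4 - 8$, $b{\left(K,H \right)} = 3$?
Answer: $251001$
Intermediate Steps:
$n = -18$ ($n = -6 - 12 = -18$)
$X{\left(f \right)} = -1$ ($X{\left(f \right)} = -2 + \frac{1}{3} \cdot 3 = -2 + 1 = -1$)
$B{\left(l,u \right)} = -2 + l$ ($B{\left(l,u \right)} = -9 + \left(\left(8 - 1\right) + l\right) = -9 + \left(7 + l\right) = -2 + l$)
$m = -502$ ($m = 15 \left(-18\right) - 232 = -270 - 232 = -502$)
$\left(B{\left(b{\left(\frac{1}{-6},-2 \right)},-37 \right)} + m\right)^{2} = \left(\left(-2 + 3\right) - 502\right)^{2} = \left(1 - 502\right)^{2} = \left(-501\right)^{2} = 251001$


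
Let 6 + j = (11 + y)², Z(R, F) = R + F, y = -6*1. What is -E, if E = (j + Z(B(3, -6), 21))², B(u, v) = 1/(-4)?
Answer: -25281/16 ≈ -1580.1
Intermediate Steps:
y = -6
B(u, v) = -¼
Z(R, F) = F + R
j = 19 (j = -6 + (11 - 6)² = -6 + 5² = -6 + 25 = 19)
E = 25281/16 (E = (19 + (21 - ¼))² = (19 + 83/4)² = (159/4)² = 25281/16 ≈ 1580.1)
-E = -1*25281/16 = -25281/16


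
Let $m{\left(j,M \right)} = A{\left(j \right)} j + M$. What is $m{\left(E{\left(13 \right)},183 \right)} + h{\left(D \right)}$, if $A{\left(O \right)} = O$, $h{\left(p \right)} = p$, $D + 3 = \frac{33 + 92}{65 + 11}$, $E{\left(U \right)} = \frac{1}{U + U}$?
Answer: $\frac{583266}{3211} \approx 181.65$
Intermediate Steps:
$E{\left(U \right)} = \frac{1}{2 U}$
$D = - \frac{103}{76}$ ($D = -3 + \frac{33 + 92}{65 + 11} = -3 + \frac{125}{76} = - \frac{103}{76} \approx -1.3553$)
$m{\left(j,M \right)} = M + j^{2}$ ($m{\left(j,M \right)} = j j + M = j^{2} + M = M + j^{2}$)
$m{\left(E{\left(13 \right)},183 \right)} + h{\left(D \right)} = \left(183 + \left(\frac{1}{2 \cdot 13}\right)^{2}\right) - \frac{103}{76} = \left(183 + \left(\frac{1}{2} \cdot \frac{1}{13}\right)^{2}\right) - \frac{103}{76} = \left(183 + \left(\frac{1}{26}\right)^{2}\right) - \frac{103}{76} = \left(183 + \frac{1}{676}\right) - \frac{103}{76} = \frac{123709}{676} - \frac{103}{76} = \frac{583266}{3211}$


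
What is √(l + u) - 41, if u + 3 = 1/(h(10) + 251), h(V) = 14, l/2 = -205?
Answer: -41 + 2*I*√7250665/265 ≈ -41.0 + 20.322*I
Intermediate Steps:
l = -410 (l = 2*(-205) = -410)
u = -794/265 (u = -3 + 1/(14 + 251) = -3 + 1/265 = -794/265 ≈ -2.9962)
√(l + u) - 41 = √(-410 - 794/265) - 41 = √(-109444/265) - 41 = 2*I*√7250665/265 - 41 = -41 + 2*I*√7250665/265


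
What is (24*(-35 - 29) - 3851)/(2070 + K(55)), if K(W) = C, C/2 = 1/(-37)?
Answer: -199319/76588 ≈ -2.6025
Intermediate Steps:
C = -2/37 (C = 2/(-37) = 2*(-1/37) = -2/37 ≈ -0.054054)
K(W) = -2/37
(24*(-35 - 29) - 3851)/(2070 + K(55)) = (24*(-35 - 29) - 3851)/(2070 - 2/37) = (24*(-64) - 3851)/(76588/37) = (-1536 - 3851)*(37/76588) = -5387*37/76588 = -199319/76588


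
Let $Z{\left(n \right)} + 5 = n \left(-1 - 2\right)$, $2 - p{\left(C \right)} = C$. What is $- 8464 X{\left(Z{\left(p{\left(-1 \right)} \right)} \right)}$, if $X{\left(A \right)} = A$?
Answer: $118496$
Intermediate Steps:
$p{\left(C \right)} = 2 - C$
$Z{\left(n \right)} = -5 - 3 n$ ($Z{\left(n \right)} = -5 + n \left(-1 - 2\right) = -5 + n \left(-3\right) = -5 - 3 n$)
$- 8464 X{\left(Z{\left(p{\left(-1 \right)} \right)} \right)} = - 8464 \left(-5 - 3 \left(2 - -1\right)\right) = - 8464 \left(-5 - 3 \left(2 + 1\right)\right) = - 8464 \left(-5 - 9\right) = \left(-8464\right) \left(-14\right) = 118496$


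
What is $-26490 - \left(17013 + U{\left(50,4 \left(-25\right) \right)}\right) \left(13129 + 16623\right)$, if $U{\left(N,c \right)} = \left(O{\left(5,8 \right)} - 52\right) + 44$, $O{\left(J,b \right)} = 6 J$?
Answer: $-506851810$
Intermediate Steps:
$U{\left(N,c \right)} = 22$ ($U{\left(N,c \right)} = \left(6 \cdot 5 - 52\right) + 44 = \left(30 - 52\right) + 44 = -22 + 44 = 22$)
$-26490 - \left(17013 + U{\left(50,4 \left(-25\right) \right)}\right) \left(13129 + 16623\right) = -26490 - \left(17013 + 22\right) \left(13129 + 16623\right) = -26490 - 17035 \cdot 29752 = -26490 - 506825320 = -506851810$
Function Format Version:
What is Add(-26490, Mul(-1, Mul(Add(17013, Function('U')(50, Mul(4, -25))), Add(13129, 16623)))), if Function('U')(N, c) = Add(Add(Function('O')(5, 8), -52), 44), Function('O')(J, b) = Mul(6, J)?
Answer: -506851810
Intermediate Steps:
Function('U')(N, c) = 22 (Function('U')(N, c) = Add(Add(Mul(6, 5), -52), 44) = Add(Add(30, -52), 44) = Add(-22, 44) = 22)
Add(-26490, Mul(-1, Mul(Add(17013, Function('U')(50, Mul(4, -25))), Add(13129, 16623)))) = Add(-26490, Mul(-1, Mul(Add(17013, 22), Add(13129, 16623)))) = Add(-26490, Mul(-1, Mul(17035, 29752))) = Add(-26490, Mul(-1, 506825320)) = Add(-26490, -506825320) = -506851810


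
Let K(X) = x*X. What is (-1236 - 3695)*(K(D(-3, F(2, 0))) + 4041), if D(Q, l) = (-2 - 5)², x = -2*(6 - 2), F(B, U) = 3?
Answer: -17993219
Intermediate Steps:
x = -8 (x = -2*4 = -8)
D(Q, l) = 49 (D(Q, l) = (-7)² = 49)
K(X) = -8*X
(-1236 - 3695)*(K(D(-3, F(2, 0))) + 4041) = (-1236 - 3695)*(-8*49 + 4041) = -4931*(-392 + 4041) = -4931*3649 = -17993219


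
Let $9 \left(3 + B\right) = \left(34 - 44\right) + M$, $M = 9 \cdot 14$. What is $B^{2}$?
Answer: $\frac{7921}{81} \approx 97.79$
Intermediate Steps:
$M = 126$
$B = \frac{89}{9}$ ($B = -3 + \frac{\left(34 - 44\right) + 126}{9} = -3 + \frac{-10 + 126}{9} = -3 + \frac{1}{9} \cdot 116 = -3 + \frac{116}{9} = \frac{89}{9} \approx 9.8889$)
$B^{2} = \left(\frac{89}{9}\right)^{2} = \frac{7921}{81}$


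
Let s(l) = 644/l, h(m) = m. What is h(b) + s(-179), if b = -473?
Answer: -85311/179 ≈ -476.60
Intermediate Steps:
h(b) + s(-179) = -473 + 644/(-179) = -473 + 644*(-1/179) = -473 - 644/179 = -85311/179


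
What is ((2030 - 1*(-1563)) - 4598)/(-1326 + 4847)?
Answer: -1005/3521 ≈ -0.28543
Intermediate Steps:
((2030 - 1*(-1563)) - 4598)/(-1326 + 4847) = ((2030 + 1563) - 4598)/3521 = (3593 - 4598)*(1/3521) = -1005*1/3521 = -1005/3521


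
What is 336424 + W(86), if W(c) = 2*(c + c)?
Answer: 336768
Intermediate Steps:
W(c) = 4*c (W(c) = 2*(2*c) = 4*c)
336424 + W(86) = 336424 + 4*86 = 336424 + 344 = 336768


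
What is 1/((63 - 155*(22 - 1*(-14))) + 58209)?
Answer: 1/52692 ≈ 1.8978e-5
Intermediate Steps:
1/((63 - 155*(22 - 1*(-14))) + 58209) = 1/((63 - 155*(22 + 14)) + 58209) = 1/((63 - 155*36) + 58209) = 1/((63 - 5580) + 58209) = 1/(-5517 + 58209) = 1/52692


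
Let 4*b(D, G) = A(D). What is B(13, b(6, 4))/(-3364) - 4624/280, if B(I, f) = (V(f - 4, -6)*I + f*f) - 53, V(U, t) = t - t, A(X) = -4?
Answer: -485643/29435 ≈ -16.499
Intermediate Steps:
V(U, t) = 0
b(D, G) = -1 (b(D, G) = (¼)*(-4) = -1)
B(I, f) = -53 + f² (B(I, f) = (0*I + f*f) - 53 = (0 + f²) - 53 = f² - 53 = -53 + f²)
B(13, b(6, 4))/(-3364) - 4624/280 = (-53 + (-1)²)/(-3364) - 4624/280 = (-53 + 1)*(-1/3364) - 4624*1/280 = -52*(-1/3364) - 578/35 = 13/841 - 578/35 = -485643/29435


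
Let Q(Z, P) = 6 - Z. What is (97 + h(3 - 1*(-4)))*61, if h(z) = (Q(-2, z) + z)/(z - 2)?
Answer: 6100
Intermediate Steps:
h(z) = (8 + z)/(-2 + z) (h(z) = ((6 - 1*(-2)) + z)/(z - 2) = ((6 + 2) + z)/(-2 + z) = (8 + z)/(-2 + z))
(97 + h(3 - 1*(-4)))*61 = (97 + (8 + (3 - 1*(-4)))/(-2 + (3 - 1*(-4))))*61 = (97 + (8 + (3 + 4))/(-2 + (3 + 4)))*61 = (97 + (8 + 7)/(-2 + 7))*61 = (97 + 15/5)*61 = (97 + (⅕)*15)*61 = (97 + 3)*61 = 100*61 = 6100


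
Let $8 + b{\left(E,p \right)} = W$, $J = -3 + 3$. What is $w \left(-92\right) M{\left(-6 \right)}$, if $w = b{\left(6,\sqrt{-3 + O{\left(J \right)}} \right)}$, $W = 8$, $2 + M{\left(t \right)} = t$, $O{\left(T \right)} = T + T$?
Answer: $0$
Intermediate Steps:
$J = 0$
$O{\left(T \right)} = 2 T$
$M{\left(t \right)} = -2 + t$
$b{\left(E,p \right)} = 0$ ($b{\left(E,p \right)} = -8 + 8 = 0$)
$w = 0$
$w \left(-92\right) M{\left(-6 \right)} = 0 \left(-92\right) \left(-2 - 6\right) = 0 \left(-8\right) = 0$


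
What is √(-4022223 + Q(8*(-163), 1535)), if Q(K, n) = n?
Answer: 4*I*√251293 ≈ 2005.2*I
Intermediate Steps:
√(-4022223 + Q(8*(-163), 1535)) = √(-4022223 + 1535) = √(-4020688) = 4*I*√251293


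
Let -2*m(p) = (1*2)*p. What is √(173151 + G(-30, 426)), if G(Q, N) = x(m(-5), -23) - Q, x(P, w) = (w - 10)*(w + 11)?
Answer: √173577 ≈ 416.63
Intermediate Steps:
m(p) = -p (m(p) = -1*2*p/2 = -p)
x(P, w) = (-10 + w)*(11 + w)
G(Q, N) = 396 - Q (G(Q, N) = (-110 - 23 + (-23)²) - Q = (-110 - 23 + 529) - Q = 396 - Q)
√(173151 + G(-30, 426)) = √(173151 + (396 - 1*(-30))) = √(173151 + (396 + 30)) = √(173151 + 426) = √173577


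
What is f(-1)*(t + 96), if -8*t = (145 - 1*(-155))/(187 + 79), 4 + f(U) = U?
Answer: -254985/532 ≈ -479.29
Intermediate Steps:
f(U) = -4 + U
t = -75/532 (t = -(145 - 1*(-155))/(8*(187 + 79)) = -(145 + 155)/(8*266) = -75/(2*266) = -1/8*150/133 = -75/532 ≈ -0.14098)
f(-1)*(t + 96) = (-4 - 1)*(-75/532 + 96) = -5*50997/532 = -254985/532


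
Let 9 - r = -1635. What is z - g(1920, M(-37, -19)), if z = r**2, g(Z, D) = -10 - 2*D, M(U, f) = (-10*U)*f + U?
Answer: 2688612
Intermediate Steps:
r = 1644 (r = 9 - 1*(-1635) = 9 + 1635 = 1644)
M(U, f) = U - 10*U*f (M(U, f) = -10*U*f + U = U - 10*U*f)
z = 2702736 (z = 1644**2 = 2702736)
z - g(1920, M(-37, -19)) = 2702736 - (-10 - (-74)*(1 - 10*(-19))) = 2702736 - (-10 - (-74)*(1 + 190)) = 2702736 - (-10 - (-74)*191) = 2702736 - (-10 - 2*(-7067)) = 2702736 - (-10 + 14134) = 2702736 - 1*14124 = 2702736 - 14124 = 2688612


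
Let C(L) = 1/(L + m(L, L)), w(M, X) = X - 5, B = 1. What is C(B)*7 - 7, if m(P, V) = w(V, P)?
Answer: -28/3 ≈ -9.3333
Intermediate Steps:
w(M, X) = -5 + X
m(P, V) = -5 + P
C(L) = 1/(-5 + 2*L) (C(L) = 1/(L + (-5 + L)) = 1/(-5 + 2*L))
C(B)*7 - 7 = 7/(-5 + 2*1) - 7 = 7/(-5 + 2) - 7 = 7/(-3) - 7 = -1/3*7 - 7 = -7/3 - 7 = -28/3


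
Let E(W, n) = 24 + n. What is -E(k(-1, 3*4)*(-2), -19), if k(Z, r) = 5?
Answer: -5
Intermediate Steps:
-E(k(-1, 3*4)*(-2), -19) = -(24 - 19) = -1*5 = -5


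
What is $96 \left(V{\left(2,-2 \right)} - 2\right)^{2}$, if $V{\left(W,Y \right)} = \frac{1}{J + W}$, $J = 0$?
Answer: $216$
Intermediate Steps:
$V{\left(W,Y \right)} = \frac{1}{W}$ ($V{\left(W,Y \right)} = \frac{1}{0 + W} = \frac{1}{W}$)
$96 \left(V{\left(2,-2 \right)} - 2\right)^{2} = 96 \left(\frac{1}{2} - 2\right)^{2} = 96 \left(- \frac{3}{2}\right)^{2} = 96 \cdot \frac{9}{4} = 216$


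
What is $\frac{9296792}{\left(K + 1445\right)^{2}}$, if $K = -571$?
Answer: $\frac{2324198}{190969} \approx 12.171$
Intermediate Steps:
$\frac{9296792}{\left(K + 1445\right)^{2}} = \frac{9296792}{\left(-571 + 1445\right)^{2}} = \frac{9296792}{874^{2}} = \frac{9296792}{763876} = 9296792 \cdot \frac{1}{763876} = \frac{2324198}{190969}$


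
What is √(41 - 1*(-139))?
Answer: 6*√5 ≈ 13.416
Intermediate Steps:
√(41 - 1*(-139)) = √(41 + 139) = √180 = 6*√5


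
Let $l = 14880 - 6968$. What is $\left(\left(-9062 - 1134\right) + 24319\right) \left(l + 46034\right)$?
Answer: $761879358$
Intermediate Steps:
$l = 7912$ ($l = 14880 - 6968 = 7912$)
$\left(\left(-9062 - 1134\right) + 24319\right) \left(l + 46034\right) = \left(\left(-9062 - 1134\right) + 24319\right) \left(7912 + 46034\right) = \left(-10196 + 24319\right) 53946 = 14123 \cdot 53946 = 761879358$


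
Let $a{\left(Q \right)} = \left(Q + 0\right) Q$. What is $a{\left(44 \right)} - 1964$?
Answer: $-28$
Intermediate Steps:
$a{\left(Q \right)} = Q^{2}$ ($a{\left(Q \right)} = Q Q = Q^{2}$)
$a{\left(44 \right)} - 1964 = 44^{2} - 1964 = 1936 - 1964 = -28$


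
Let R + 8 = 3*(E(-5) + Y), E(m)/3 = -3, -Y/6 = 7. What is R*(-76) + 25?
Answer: 12261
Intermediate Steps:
Y = -42 (Y = -6*7 = -42)
E(m) = -9 (E(m) = 3*(-3) = -9)
R = -161 (R = -8 + 3*(-9 - 42) = -8 + 3*(-51) = -8 - 153 = -161)
R*(-76) + 25 = -161*(-76) + 25 = 12236 + 25 = 12261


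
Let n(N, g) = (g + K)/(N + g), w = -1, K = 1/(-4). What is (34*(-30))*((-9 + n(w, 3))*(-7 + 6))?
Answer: -15555/2 ≈ -7777.5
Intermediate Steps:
K = -¼ ≈ -0.25000
n(N, g) = (-¼ + g)/(N + g) (n(N, g) = (g - ¼)/(N + g) = (-¼ + g)/(N + g))
(34*(-30))*((-9 + n(w, 3))*(-7 + 6)) = (34*(-30))*((-9 + (-¼ + 3)/(-1 + 3))*(-7 + 6)) = -1020*(-9 + (11/4)/2)*(-1) = -1020*(-9 + (½)*(11/4))*(-1) = -1020*(-9 + 11/8)*(-1) = -(-15555)*(-1)/2 = -1020*61/8 = -15555/2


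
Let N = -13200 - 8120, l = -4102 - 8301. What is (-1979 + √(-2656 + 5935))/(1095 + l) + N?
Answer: -241084581/11308 - √3279/11308 ≈ -21320.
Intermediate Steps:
l = -12403
N = -21320
(-1979 + √(-2656 + 5935))/(1095 + l) + N = (-1979 + √(-2656 + 5935))/(1095 - 12403) - 21320 = (-1979 + √3279)/(-11308) - 21320 = (-1979 + √3279)*(-1/11308) - 21320 = (1979/11308 - √3279/11308) - 21320 = -241084581/11308 - √3279/11308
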